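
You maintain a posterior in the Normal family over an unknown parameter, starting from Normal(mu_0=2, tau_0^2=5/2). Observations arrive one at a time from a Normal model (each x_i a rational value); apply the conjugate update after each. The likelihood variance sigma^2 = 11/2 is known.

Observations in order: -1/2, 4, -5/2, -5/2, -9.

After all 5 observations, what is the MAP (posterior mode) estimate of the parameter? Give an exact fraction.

obs 1: x=-1/2 → posterior Normal(39/32, 55/32)
obs 2: x=4 → posterior Normal(79/42, 55/42)
obs 3: x=-5/2 → posterior Normal(27/26, 55/52)
obs 4: x=-5/2 → posterior Normal(29/62, 55/62)
obs 5: x=-9 → posterior Normal(-61/72, 55/72)

-61/72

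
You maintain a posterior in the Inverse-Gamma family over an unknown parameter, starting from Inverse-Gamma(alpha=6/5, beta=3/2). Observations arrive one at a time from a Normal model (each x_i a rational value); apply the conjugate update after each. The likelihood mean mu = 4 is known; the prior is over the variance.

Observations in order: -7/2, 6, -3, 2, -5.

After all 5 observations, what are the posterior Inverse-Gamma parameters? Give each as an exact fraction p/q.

alpha=37/10, beta=789/8

obs 1: x=-7/2 → posterior Inverse-Gamma(17/10, 237/8)
obs 2: x=6 → posterior Inverse-Gamma(11/5, 253/8)
obs 3: x=-3 → posterior Inverse-Gamma(27/10, 449/8)
obs 4: x=2 → posterior Inverse-Gamma(16/5, 465/8)
obs 5: x=-5 → posterior Inverse-Gamma(37/10, 789/8)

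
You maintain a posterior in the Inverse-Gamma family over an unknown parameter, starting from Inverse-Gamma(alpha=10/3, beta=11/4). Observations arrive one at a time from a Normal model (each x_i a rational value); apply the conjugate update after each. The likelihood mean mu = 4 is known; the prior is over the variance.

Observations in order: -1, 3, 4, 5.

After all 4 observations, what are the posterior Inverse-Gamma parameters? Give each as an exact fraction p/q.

obs 1: x=-1 → posterior Inverse-Gamma(23/6, 61/4)
obs 2: x=3 → posterior Inverse-Gamma(13/3, 63/4)
obs 3: x=4 → posterior Inverse-Gamma(29/6, 63/4)
obs 4: x=5 → posterior Inverse-Gamma(16/3, 65/4)

alpha=16/3, beta=65/4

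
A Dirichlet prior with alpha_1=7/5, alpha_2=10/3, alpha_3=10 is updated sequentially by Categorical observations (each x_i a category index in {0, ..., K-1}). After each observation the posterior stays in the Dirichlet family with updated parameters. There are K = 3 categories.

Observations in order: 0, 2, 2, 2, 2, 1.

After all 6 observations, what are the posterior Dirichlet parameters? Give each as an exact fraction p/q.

alpha_1=12/5, alpha_2=13/3, alpha_3=14

obs 1: x=0 → posterior Dirichlet(12/5, 10/3, 10)
obs 2: x=2 → posterior Dirichlet(12/5, 10/3, 11)
obs 3: x=2 → posterior Dirichlet(12/5, 10/3, 12)
obs 4: x=2 → posterior Dirichlet(12/5, 10/3, 13)
obs 5: x=2 → posterior Dirichlet(12/5, 10/3, 14)
obs 6: x=1 → posterior Dirichlet(12/5, 13/3, 14)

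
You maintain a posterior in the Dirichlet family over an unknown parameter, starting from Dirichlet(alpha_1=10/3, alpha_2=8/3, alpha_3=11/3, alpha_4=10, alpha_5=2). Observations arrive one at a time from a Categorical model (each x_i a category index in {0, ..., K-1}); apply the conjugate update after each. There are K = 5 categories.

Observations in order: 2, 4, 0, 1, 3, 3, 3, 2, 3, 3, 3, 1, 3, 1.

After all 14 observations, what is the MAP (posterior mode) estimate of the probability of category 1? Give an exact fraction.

7/46

obs 1: x=2 → posterior Dirichlet(10/3, 8/3, 14/3, 10, 2)
obs 2: x=4 → posterior Dirichlet(10/3, 8/3, 14/3, 10, 3)
obs 3: x=0 → posterior Dirichlet(13/3, 8/3, 14/3, 10, 3)
obs 4: x=1 → posterior Dirichlet(13/3, 11/3, 14/3, 10, 3)
obs 5: x=3 → posterior Dirichlet(13/3, 11/3, 14/3, 11, 3)
obs 6: x=3 → posterior Dirichlet(13/3, 11/3, 14/3, 12, 3)
obs 7: x=3 → posterior Dirichlet(13/3, 11/3, 14/3, 13, 3)
obs 8: x=2 → posterior Dirichlet(13/3, 11/3, 17/3, 13, 3)
obs 9: x=3 → posterior Dirichlet(13/3, 11/3, 17/3, 14, 3)
obs 10: x=3 → posterior Dirichlet(13/3, 11/3, 17/3, 15, 3)
obs 11: x=3 → posterior Dirichlet(13/3, 11/3, 17/3, 16, 3)
obs 12: x=1 → posterior Dirichlet(13/3, 14/3, 17/3, 16, 3)
obs 13: x=3 → posterior Dirichlet(13/3, 14/3, 17/3, 17, 3)
obs 14: x=1 → posterior Dirichlet(13/3, 17/3, 17/3, 17, 3)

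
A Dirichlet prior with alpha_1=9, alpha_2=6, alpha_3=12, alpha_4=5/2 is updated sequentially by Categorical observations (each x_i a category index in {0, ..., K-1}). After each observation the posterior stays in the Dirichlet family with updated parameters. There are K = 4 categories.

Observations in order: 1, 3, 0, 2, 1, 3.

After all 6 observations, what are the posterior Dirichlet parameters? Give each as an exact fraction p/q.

alpha_1=10, alpha_2=8, alpha_3=13, alpha_4=9/2

obs 1: x=1 → posterior Dirichlet(9, 7, 12, 5/2)
obs 2: x=3 → posterior Dirichlet(9, 7, 12, 7/2)
obs 3: x=0 → posterior Dirichlet(10, 7, 12, 7/2)
obs 4: x=2 → posterior Dirichlet(10, 7, 13, 7/2)
obs 5: x=1 → posterior Dirichlet(10, 8, 13, 7/2)
obs 6: x=3 → posterior Dirichlet(10, 8, 13, 9/2)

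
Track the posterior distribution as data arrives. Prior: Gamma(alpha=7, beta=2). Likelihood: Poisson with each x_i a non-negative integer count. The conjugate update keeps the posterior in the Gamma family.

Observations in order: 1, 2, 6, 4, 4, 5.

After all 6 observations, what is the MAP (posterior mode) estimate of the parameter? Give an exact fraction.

obs 1: x=1 → posterior Gamma(8, 3)
obs 2: x=2 → posterior Gamma(10, 4)
obs 3: x=6 → posterior Gamma(16, 5)
obs 4: x=4 → posterior Gamma(20, 6)
obs 5: x=4 → posterior Gamma(24, 7)
obs 6: x=5 → posterior Gamma(29, 8)

7/2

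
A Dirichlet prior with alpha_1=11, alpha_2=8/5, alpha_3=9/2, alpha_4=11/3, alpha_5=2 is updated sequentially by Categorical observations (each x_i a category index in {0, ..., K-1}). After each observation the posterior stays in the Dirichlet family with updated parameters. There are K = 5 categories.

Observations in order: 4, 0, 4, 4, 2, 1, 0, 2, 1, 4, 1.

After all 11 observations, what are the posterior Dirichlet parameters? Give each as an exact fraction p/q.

alpha_1=13, alpha_2=23/5, alpha_3=13/2, alpha_4=11/3, alpha_5=6

obs 1: x=4 → posterior Dirichlet(11, 8/5, 9/2, 11/3, 3)
obs 2: x=0 → posterior Dirichlet(12, 8/5, 9/2, 11/3, 3)
obs 3: x=4 → posterior Dirichlet(12, 8/5, 9/2, 11/3, 4)
obs 4: x=4 → posterior Dirichlet(12, 8/5, 9/2, 11/3, 5)
obs 5: x=2 → posterior Dirichlet(12, 8/5, 11/2, 11/3, 5)
obs 6: x=1 → posterior Dirichlet(12, 13/5, 11/2, 11/3, 5)
obs 7: x=0 → posterior Dirichlet(13, 13/5, 11/2, 11/3, 5)
obs 8: x=2 → posterior Dirichlet(13, 13/5, 13/2, 11/3, 5)
obs 9: x=1 → posterior Dirichlet(13, 18/5, 13/2, 11/3, 5)
obs 10: x=4 → posterior Dirichlet(13, 18/5, 13/2, 11/3, 6)
obs 11: x=1 → posterior Dirichlet(13, 23/5, 13/2, 11/3, 6)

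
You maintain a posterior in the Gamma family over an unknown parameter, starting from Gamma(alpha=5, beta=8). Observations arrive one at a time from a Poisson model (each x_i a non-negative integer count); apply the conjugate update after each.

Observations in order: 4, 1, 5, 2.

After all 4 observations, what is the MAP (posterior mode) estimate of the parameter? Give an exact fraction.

4/3

obs 1: x=4 → posterior Gamma(9, 9)
obs 2: x=1 → posterior Gamma(10, 10)
obs 3: x=5 → posterior Gamma(15, 11)
obs 4: x=2 → posterior Gamma(17, 12)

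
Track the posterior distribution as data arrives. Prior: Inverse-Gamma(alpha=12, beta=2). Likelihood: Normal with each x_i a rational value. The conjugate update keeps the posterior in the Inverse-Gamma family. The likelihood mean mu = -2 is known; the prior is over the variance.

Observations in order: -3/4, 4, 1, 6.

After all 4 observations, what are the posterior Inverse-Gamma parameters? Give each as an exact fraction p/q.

alpha=14, beta=1833/32

obs 1: x=-3/4 → posterior Inverse-Gamma(25/2, 89/32)
obs 2: x=4 → posterior Inverse-Gamma(13, 665/32)
obs 3: x=1 → posterior Inverse-Gamma(27/2, 809/32)
obs 4: x=6 → posterior Inverse-Gamma(14, 1833/32)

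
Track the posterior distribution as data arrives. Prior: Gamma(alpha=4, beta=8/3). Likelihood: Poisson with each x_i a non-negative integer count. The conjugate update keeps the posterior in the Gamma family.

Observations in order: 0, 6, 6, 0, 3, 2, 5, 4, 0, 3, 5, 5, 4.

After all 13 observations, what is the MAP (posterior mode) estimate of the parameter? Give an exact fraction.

138/47

obs 1: x=0 → posterior Gamma(4, 11/3)
obs 2: x=6 → posterior Gamma(10, 14/3)
obs 3: x=6 → posterior Gamma(16, 17/3)
obs 4: x=0 → posterior Gamma(16, 20/3)
obs 5: x=3 → posterior Gamma(19, 23/3)
obs 6: x=2 → posterior Gamma(21, 26/3)
obs 7: x=5 → posterior Gamma(26, 29/3)
obs 8: x=4 → posterior Gamma(30, 32/3)
obs 9: x=0 → posterior Gamma(30, 35/3)
obs 10: x=3 → posterior Gamma(33, 38/3)
obs 11: x=5 → posterior Gamma(38, 41/3)
obs 12: x=5 → posterior Gamma(43, 44/3)
obs 13: x=4 → posterior Gamma(47, 47/3)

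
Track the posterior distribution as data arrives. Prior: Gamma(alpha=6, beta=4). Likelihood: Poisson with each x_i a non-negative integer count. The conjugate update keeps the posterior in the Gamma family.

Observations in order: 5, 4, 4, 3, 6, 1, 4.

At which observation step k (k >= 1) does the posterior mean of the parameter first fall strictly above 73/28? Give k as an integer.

obs 1: x=5 → posterior Gamma(11, 5)
obs 2: x=4 → posterior Gamma(15, 6)
obs 3: x=4 → posterior Gamma(19, 7)
obs 4: x=3 → posterior Gamma(22, 8)
obs 5: x=6 → posterior Gamma(28, 9)
obs 6: x=1 → posterior Gamma(29, 10)
obs 7: x=4 → posterior Gamma(33, 11)

k = 3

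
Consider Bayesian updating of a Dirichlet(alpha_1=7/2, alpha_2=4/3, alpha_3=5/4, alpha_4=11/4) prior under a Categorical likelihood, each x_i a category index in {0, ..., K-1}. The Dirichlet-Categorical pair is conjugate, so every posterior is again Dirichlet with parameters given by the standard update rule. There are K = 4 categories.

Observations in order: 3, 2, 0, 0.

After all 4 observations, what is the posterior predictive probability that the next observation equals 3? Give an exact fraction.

obs 1: x=3 → posterior Dirichlet(7/2, 4/3, 5/4, 15/4)
obs 2: x=2 → posterior Dirichlet(7/2, 4/3, 9/4, 15/4)
obs 3: x=0 → posterior Dirichlet(9/2, 4/3, 9/4, 15/4)
obs 4: x=0 → posterior Dirichlet(11/2, 4/3, 9/4, 15/4)

45/154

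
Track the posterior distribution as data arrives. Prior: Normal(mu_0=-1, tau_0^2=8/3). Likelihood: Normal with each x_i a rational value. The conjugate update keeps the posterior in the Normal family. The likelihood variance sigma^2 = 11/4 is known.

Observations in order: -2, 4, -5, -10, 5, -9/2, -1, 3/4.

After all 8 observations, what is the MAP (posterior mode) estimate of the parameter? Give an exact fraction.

-441/289

obs 1: x=-2 → posterior Normal(-97/65, 88/65)
obs 2: x=4 → posterior Normal(31/97, 88/97)
obs 3: x=-5 → posterior Normal(-1, 88/129)
obs 4: x=-10 → posterior Normal(-449/161, 88/161)
obs 5: x=5 → posterior Normal(-289/193, 88/193)
obs 6: x=-9/2 → posterior Normal(-433/225, 88/225)
obs 7: x=-1 → posterior Normal(-465/257, 88/257)
obs 8: x=3/4 → posterior Normal(-441/289, 88/289)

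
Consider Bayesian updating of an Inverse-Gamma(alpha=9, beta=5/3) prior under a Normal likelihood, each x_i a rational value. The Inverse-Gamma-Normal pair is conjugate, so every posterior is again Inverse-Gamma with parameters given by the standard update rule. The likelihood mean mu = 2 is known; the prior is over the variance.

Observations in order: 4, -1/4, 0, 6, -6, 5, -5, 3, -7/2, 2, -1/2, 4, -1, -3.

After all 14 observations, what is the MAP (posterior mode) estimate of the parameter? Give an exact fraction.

11035/1632

obs 1: x=4 → posterior Inverse-Gamma(19/2, 11/3)
obs 2: x=-1/4 → posterior Inverse-Gamma(10, 595/96)
obs 3: x=0 → posterior Inverse-Gamma(21/2, 787/96)
obs 4: x=6 → posterior Inverse-Gamma(11, 1555/96)
obs 5: x=-6 → posterior Inverse-Gamma(23/2, 4627/96)
obs 6: x=5 → posterior Inverse-Gamma(12, 5059/96)
obs 7: x=-5 → posterior Inverse-Gamma(25/2, 7411/96)
obs 8: x=3 → posterior Inverse-Gamma(13, 7459/96)
obs 9: x=-7/2 → posterior Inverse-Gamma(27/2, 8911/96)
obs 10: x=2 → posterior Inverse-Gamma(14, 8911/96)
obs 11: x=-1/2 → posterior Inverse-Gamma(29/2, 9211/96)
obs 12: x=4 → posterior Inverse-Gamma(15, 9403/96)
obs 13: x=-1 → posterior Inverse-Gamma(31/2, 9835/96)
obs 14: x=-3 → posterior Inverse-Gamma(16, 11035/96)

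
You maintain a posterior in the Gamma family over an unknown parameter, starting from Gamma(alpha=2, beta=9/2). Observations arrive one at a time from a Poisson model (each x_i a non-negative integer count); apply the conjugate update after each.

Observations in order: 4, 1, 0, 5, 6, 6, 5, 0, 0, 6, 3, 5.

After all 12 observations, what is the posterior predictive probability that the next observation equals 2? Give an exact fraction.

obs 1: x=4 → posterior Gamma(6, 11/2)
obs 2: x=1 → posterior Gamma(7, 13/2)
obs 3: x=0 → posterior Gamma(7, 15/2)
obs 4: x=5 → posterior Gamma(12, 17/2)
obs 5: x=6 → posterior Gamma(18, 19/2)
obs 6: x=6 → posterior Gamma(24, 21/2)
obs 7: x=5 → posterior Gamma(29, 23/2)
obs 8: x=0 → posterior Gamma(29, 25/2)
obs 9: x=0 → posterior Gamma(29, 27/2)
obs 10: x=6 → posterior Gamma(35, 29/2)
obs 11: x=3 → posterior Gamma(38, 31/2)
obs 12: x=5 → posterior Gamma(43, 33/2)

748256576316287348471914689431751083674188550920946728512939900363208/3041319144574516524140685202864284088008162143523804843425750732421875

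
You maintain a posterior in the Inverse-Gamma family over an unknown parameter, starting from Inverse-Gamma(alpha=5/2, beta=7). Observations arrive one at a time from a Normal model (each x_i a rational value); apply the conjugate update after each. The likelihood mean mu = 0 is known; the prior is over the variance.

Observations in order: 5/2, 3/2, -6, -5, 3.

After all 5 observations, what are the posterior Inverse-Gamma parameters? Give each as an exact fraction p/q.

alpha=5, beta=185/4

obs 1: x=5/2 → posterior Inverse-Gamma(3, 81/8)
obs 2: x=3/2 → posterior Inverse-Gamma(7/2, 45/4)
obs 3: x=-6 → posterior Inverse-Gamma(4, 117/4)
obs 4: x=-5 → posterior Inverse-Gamma(9/2, 167/4)
obs 5: x=3 → posterior Inverse-Gamma(5, 185/4)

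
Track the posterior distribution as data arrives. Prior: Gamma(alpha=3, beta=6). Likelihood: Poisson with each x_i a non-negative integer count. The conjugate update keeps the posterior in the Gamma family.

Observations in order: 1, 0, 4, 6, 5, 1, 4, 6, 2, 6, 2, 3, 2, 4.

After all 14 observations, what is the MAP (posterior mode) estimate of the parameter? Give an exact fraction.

12/5

obs 1: x=1 → posterior Gamma(4, 7)
obs 2: x=0 → posterior Gamma(4, 8)
obs 3: x=4 → posterior Gamma(8, 9)
obs 4: x=6 → posterior Gamma(14, 10)
obs 5: x=5 → posterior Gamma(19, 11)
obs 6: x=1 → posterior Gamma(20, 12)
obs 7: x=4 → posterior Gamma(24, 13)
obs 8: x=6 → posterior Gamma(30, 14)
obs 9: x=2 → posterior Gamma(32, 15)
obs 10: x=6 → posterior Gamma(38, 16)
obs 11: x=2 → posterior Gamma(40, 17)
obs 12: x=3 → posterior Gamma(43, 18)
obs 13: x=2 → posterior Gamma(45, 19)
obs 14: x=4 → posterior Gamma(49, 20)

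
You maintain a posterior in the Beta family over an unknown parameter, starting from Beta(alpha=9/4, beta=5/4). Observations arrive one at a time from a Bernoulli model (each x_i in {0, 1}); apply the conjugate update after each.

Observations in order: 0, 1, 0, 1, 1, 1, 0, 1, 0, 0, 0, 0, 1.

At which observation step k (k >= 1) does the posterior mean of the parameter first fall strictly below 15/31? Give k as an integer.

k = 12

obs 1: x=0 → posterior Beta(9/4, 9/4)
obs 2: x=1 → posterior Beta(13/4, 9/4)
obs 3: x=0 → posterior Beta(13/4, 13/4)
obs 4: x=1 → posterior Beta(17/4, 13/4)
obs 5: x=1 → posterior Beta(21/4, 13/4)
obs 6: x=1 → posterior Beta(25/4, 13/4)
obs 7: x=0 → posterior Beta(25/4, 17/4)
obs 8: x=1 → posterior Beta(29/4, 17/4)
obs 9: x=0 → posterior Beta(29/4, 21/4)
obs 10: x=0 → posterior Beta(29/4, 25/4)
obs 11: x=0 → posterior Beta(29/4, 29/4)
obs 12: x=0 → posterior Beta(29/4, 33/4)
obs 13: x=1 → posterior Beta(33/4, 33/4)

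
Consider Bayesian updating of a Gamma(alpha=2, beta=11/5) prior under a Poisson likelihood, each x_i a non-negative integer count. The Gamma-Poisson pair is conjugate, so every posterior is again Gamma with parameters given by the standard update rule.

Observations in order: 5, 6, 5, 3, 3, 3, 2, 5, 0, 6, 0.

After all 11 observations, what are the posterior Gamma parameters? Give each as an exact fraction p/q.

alpha=40, beta=66/5

obs 1: x=5 → posterior Gamma(7, 16/5)
obs 2: x=6 → posterior Gamma(13, 21/5)
obs 3: x=5 → posterior Gamma(18, 26/5)
obs 4: x=3 → posterior Gamma(21, 31/5)
obs 5: x=3 → posterior Gamma(24, 36/5)
obs 6: x=3 → posterior Gamma(27, 41/5)
obs 7: x=2 → posterior Gamma(29, 46/5)
obs 8: x=5 → posterior Gamma(34, 51/5)
obs 9: x=0 → posterior Gamma(34, 56/5)
obs 10: x=6 → posterior Gamma(40, 61/5)
obs 11: x=0 → posterior Gamma(40, 66/5)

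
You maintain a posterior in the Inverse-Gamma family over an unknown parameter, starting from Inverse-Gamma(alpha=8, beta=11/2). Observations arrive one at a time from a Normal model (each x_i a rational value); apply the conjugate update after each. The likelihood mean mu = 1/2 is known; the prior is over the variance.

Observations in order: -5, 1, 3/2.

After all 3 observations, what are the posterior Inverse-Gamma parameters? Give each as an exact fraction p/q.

obs 1: x=-5 → posterior Inverse-Gamma(17/2, 165/8)
obs 2: x=1 → posterior Inverse-Gamma(9, 83/4)
obs 3: x=3/2 → posterior Inverse-Gamma(19/2, 85/4)

alpha=19/2, beta=85/4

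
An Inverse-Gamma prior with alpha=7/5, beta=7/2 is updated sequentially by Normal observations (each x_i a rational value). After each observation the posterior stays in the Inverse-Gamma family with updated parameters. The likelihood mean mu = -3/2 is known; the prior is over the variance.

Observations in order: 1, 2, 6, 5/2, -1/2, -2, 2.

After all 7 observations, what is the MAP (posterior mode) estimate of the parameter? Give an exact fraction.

obs 1: x=1 → posterior Inverse-Gamma(19/10, 53/8)
obs 2: x=2 → posterior Inverse-Gamma(12/5, 51/4)
obs 3: x=6 → posterior Inverse-Gamma(29/10, 327/8)
obs 4: x=5/2 → posterior Inverse-Gamma(17/5, 391/8)
obs 5: x=-1/2 → posterior Inverse-Gamma(39/10, 395/8)
obs 6: x=-2 → posterior Inverse-Gamma(22/5, 99/2)
obs 7: x=2 → posterior Inverse-Gamma(49/10, 445/8)

2225/236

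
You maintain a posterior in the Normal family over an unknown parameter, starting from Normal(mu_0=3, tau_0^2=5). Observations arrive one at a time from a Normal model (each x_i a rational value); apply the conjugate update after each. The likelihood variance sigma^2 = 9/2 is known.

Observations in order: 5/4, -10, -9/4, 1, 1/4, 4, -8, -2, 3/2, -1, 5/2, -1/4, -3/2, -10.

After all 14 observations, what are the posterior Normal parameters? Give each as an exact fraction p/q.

mu_0=-218/149, tau_0^2=45/149

obs 1: x=5/4 → posterior Normal(79/38, 45/19)
obs 2: x=-10 → posterior Normal(-121/58, 45/29)
obs 3: x=-9/4 → posterior Normal(-83/39, 15/13)
obs 4: x=1 → posterior Normal(-73/49, 45/49)
obs 5: x=1/4 → posterior Normal(-141/118, 45/59)
obs 6: x=4 → posterior Normal(-61/138, 15/23)
obs 7: x=-8 → posterior Normal(-221/158, 45/79)
obs 8: x=-2 → posterior Normal(-261/178, 45/89)
obs 9: x=3/2 → posterior Normal(-7/6, 5/11)
obs 10: x=-1 → posterior Normal(-251/218, 45/109)
obs 11: x=5/2 → posterior Normal(-201/238, 45/119)
obs 12: x=-1/4 → posterior Normal(-103/129, 15/43)
obs 13: x=-3/2 → posterior Normal(-118/139, 45/139)
obs 14: x=-10 → posterior Normal(-218/149, 45/149)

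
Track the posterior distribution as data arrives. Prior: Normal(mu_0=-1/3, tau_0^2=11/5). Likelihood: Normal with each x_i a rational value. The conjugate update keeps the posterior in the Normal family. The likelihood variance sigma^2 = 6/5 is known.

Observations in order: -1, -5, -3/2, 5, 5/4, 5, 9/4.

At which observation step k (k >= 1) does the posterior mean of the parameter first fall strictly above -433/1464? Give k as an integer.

k = 5

obs 1: x=-1 → posterior Normal(-13/17, 66/85)
obs 2: x=-5 → posterior Normal(-17/7, 33/70)
obs 3: x=-3/2 → posterior Normal(-13/6, 22/65)
obs 4: x=5 → posterior Normal(-59/100, 33/125)
obs 5: x=5/4 → posterior Normal(-63/244, 66/305)
obs 6: x=5 → posterior Normal(157/288, 11/60)
obs 7: x=9/4 → posterior Normal(64/83, 66/415)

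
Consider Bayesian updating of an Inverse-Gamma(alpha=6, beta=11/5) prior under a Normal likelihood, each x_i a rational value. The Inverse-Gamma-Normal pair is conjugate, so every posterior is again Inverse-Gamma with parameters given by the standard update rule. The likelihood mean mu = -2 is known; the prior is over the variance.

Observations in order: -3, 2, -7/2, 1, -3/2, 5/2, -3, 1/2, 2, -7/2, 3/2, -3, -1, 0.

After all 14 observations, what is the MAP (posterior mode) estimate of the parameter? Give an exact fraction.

obs 1: x=-3 → posterior Inverse-Gamma(13/2, 27/10)
obs 2: x=2 → posterior Inverse-Gamma(7, 107/10)
obs 3: x=-7/2 → posterior Inverse-Gamma(15/2, 473/40)
obs 4: x=1 → posterior Inverse-Gamma(8, 653/40)
obs 5: x=-3/2 → posterior Inverse-Gamma(17/2, 329/20)
obs 6: x=5/2 → posterior Inverse-Gamma(9, 1063/40)
obs 7: x=-3 → posterior Inverse-Gamma(19/2, 1083/40)
obs 8: x=1/2 → posterior Inverse-Gamma(10, 151/5)
obs 9: x=2 → posterior Inverse-Gamma(21/2, 191/5)
obs 10: x=-7/2 → posterior Inverse-Gamma(11, 1573/40)
obs 11: x=3/2 → posterior Inverse-Gamma(23/2, 909/20)
obs 12: x=-3 → posterior Inverse-Gamma(12, 919/20)
obs 13: x=-1 → posterior Inverse-Gamma(25/2, 929/20)
obs 14: x=0 → posterior Inverse-Gamma(13, 969/20)

969/280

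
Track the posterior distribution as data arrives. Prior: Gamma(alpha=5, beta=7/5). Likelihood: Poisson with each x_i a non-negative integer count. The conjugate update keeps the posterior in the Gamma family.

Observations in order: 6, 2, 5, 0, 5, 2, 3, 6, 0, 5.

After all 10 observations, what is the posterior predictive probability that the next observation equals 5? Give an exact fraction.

453298573376737812943130985247828921273776406447962929203363013192478230334375/3666100297526697064030581908071315889401169005022984129371166688538930832211968

obs 1: x=6 → posterior Gamma(11, 12/5)
obs 2: x=2 → posterior Gamma(13, 17/5)
obs 3: x=5 → posterior Gamma(18, 22/5)
obs 4: x=0 → posterior Gamma(18, 27/5)
obs 5: x=5 → posterior Gamma(23, 32/5)
obs 6: x=2 → posterior Gamma(25, 37/5)
obs 7: x=3 → posterior Gamma(28, 42/5)
obs 8: x=6 → posterior Gamma(34, 47/5)
obs 9: x=0 → posterior Gamma(34, 52/5)
obs 10: x=5 → posterior Gamma(39, 57/5)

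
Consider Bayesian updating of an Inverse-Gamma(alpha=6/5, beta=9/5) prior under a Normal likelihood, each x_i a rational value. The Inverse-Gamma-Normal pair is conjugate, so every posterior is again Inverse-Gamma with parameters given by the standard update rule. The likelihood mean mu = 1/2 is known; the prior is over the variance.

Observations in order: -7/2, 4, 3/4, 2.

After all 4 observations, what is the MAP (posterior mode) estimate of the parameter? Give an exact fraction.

911/224

obs 1: x=-7/2 → posterior Inverse-Gamma(17/10, 49/5)
obs 2: x=4 → posterior Inverse-Gamma(11/5, 637/40)
obs 3: x=3/4 → posterior Inverse-Gamma(27/10, 2553/160)
obs 4: x=2 → posterior Inverse-Gamma(16/5, 2733/160)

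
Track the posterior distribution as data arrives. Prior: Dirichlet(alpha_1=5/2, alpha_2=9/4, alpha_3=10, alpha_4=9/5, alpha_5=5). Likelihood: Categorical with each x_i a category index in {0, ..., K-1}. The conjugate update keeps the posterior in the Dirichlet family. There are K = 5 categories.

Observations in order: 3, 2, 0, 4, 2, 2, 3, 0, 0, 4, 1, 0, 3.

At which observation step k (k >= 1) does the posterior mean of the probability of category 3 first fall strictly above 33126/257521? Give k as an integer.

obs 1: x=3 → posterior Dirichlet(5/2, 9/4, 10, 14/5, 5)
obs 2: x=2 → posterior Dirichlet(5/2, 9/4, 11, 14/5, 5)
obs 3: x=0 → posterior Dirichlet(7/2, 9/4, 11, 14/5, 5)
obs 4: x=4 → posterior Dirichlet(7/2, 9/4, 11, 14/5, 6)
obs 5: x=2 → posterior Dirichlet(7/2, 9/4, 12, 14/5, 6)
obs 6: x=2 → posterior Dirichlet(7/2, 9/4, 13, 14/5, 6)
obs 7: x=3 → posterior Dirichlet(7/2, 9/4, 13, 19/5, 6)
obs 8: x=0 → posterior Dirichlet(9/2, 9/4, 13, 19/5, 6)
obs 9: x=0 → posterior Dirichlet(11/2, 9/4, 13, 19/5, 6)
obs 10: x=4 → posterior Dirichlet(11/2, 9/4, 13, 19/5, 7)
obs 11: x=1 → posterior Dirichlet(11/2, 13/4, 13, 19/5, 7)
obs 12: x=0 → posterior Dirichlet(13/2, 13/4, 13, 19/5, 7)
obs 13: x=3 → posterior Dirichlet(13/2, 13/4, 13, 24/5, 7)

k = 7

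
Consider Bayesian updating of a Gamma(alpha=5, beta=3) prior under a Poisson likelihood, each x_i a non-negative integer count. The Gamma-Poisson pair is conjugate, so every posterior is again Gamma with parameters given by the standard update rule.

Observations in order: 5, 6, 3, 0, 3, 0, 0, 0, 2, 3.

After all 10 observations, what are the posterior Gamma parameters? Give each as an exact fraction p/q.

obs 1: x=5 → posterior Gamma(10, 4)
obs 2: x=6 → posterior Gamma(16, 5)
obs 3: x=3 → posterior Gamma(19, 6)
obs 4: x=0 → posterior Gamma(19, 7)
obs 5: x=3 → posterior Gamma(22, 8)
obs 6: x=0 → posterior Gamma(22, 9)
obs 7: x=0 → posterior Gamma(22, 10)
obs 8: x=0 → posterior Gamma(22, 11)
obs 9: x=2 → posterior Gamma(24, 12)
obs 10: x=3 → posterior Gamma(27, 13)

alpha=27, beta=13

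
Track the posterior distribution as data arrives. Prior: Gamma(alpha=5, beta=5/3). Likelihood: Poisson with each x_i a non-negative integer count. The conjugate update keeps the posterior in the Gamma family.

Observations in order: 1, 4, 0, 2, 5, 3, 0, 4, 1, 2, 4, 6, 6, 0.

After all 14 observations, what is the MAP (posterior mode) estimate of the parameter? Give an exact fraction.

obs 1: x=1 → posterior Gamma(6, 8/3)
obs 2: x=4 → posterior Gamma(10, 11/3)
obs 3: x=0 → posterior Gamma(10, 14/3)
obs 4: x=2 → posterior Gamma(12, 17/3)
obs 5: x=5 → posterior Gamma(17, 20/3)
obs 6: x=3 → posterior Gamma(20, 23/3)
obs 7: x=0 → posterior Gamma(20, 26/3)
obs 8: x=4 → posterior Gamma(24, 29/3)
obs 9: x=1 → posterior Gamma(25, 32/3)
obs 10: x=2 → posterior Gamma(27, 35/3)
obs 11: x=4 → posterior Gamma(31, 38/3)
obs 12: x=6 → posterior Gamma(37, 41/3)
obs 13: x=6 → posterior Gamma(43, 44/3)
obs 14: x=0 → posterior Gamma(43, 47/3)

126/47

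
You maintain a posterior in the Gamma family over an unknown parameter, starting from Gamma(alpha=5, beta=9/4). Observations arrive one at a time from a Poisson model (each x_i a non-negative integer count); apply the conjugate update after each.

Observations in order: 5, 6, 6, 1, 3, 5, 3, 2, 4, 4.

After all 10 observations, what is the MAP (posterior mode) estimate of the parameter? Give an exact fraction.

172/49

obs 1: x=5 → posterior Gamma(10, 13/4)
obs 2: x=6 → posterior Gamma(16, 17/4)
obs 3: x=6 → posterior Gamma(22, 21/4)
obs 4: x=1 → posterior Gamma(23, 25/4)
obs 5: x=3 → posterior Gamma(26, 29/4)
obs 6: x=5 → posterior Gamma(31, 33/4)
obs 7: x=3 → posterior Gamma(34, 37/4)
obs 8: x=2 → posterior Gamma(36, 41/4)
obs 9: x=4 → posterior Gamma(40, 45/4)
obs 10: x=4 → posterior Gamma(44, 49/4)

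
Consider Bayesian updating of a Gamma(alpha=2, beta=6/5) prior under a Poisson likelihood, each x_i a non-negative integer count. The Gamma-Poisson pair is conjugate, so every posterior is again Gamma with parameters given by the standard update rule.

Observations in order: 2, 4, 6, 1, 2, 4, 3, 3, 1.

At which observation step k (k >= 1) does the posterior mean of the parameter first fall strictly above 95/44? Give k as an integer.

obs 1: x=2 → posterior Gamma(4, 11/5)
obs 2: x=4 → posterior Gamma(8, 16/5)
obs 3: x=6 → posterior Gamma(14, 21/5)
obs 4: x=1 → posterior Gamma(15, 26/5)
obs 5: x=2 → posterior Gamma(17, 31/5)
obs 6: x=4 → posterior Gamma(21, 36/5)
obs 7: x=3 → posterior Gamma(24, 41/5)
obs 8: x=3 → posterior Gamma(27, 46/5)
obs 9: x=1 → posterior Gamma(28, 51/5)

k = 2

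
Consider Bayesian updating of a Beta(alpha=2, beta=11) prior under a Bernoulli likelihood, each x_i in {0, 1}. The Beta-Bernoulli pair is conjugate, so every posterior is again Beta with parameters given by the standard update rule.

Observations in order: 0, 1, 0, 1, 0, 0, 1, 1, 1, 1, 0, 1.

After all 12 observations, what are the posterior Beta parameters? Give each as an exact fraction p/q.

alpha=9, beta=16

obs 1: x=0 → posterior Beta(2, 12)
obs 2: x=1 → posterior Beta(3, 12)
obs 3: x=0 → posterior Beta(3, 13)
obs 4: x=1 → posterior Beta(4, 13)
obs 5: x=0 → posterior Beta(4, 14)
obs 6: x=0 → posterior Beta(4, 15)
obs 7: x=1 → posterior Beta(5, 15)
obs 8: x=1 → posterior Beta(6, 15)
obs 9: x=1 → posterior Beta(7, 15)
obs 10: x=1 → posterior Beta(8, 15)
obs 11: x=0 → posterior Beta(8, 16)
obs 12: x=1 → posterior Beta(9, 16)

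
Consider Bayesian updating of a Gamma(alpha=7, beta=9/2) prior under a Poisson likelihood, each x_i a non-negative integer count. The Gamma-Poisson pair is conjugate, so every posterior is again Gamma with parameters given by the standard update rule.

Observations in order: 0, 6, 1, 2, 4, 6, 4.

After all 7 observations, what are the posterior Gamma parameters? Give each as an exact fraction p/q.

alpha=30, beta=23/2

obs 1: x=0 → posterior Gamma(7, 11/2)
obs 2: x=6 → posterior Gamma(13, 13/2)
obs 3: x=1 → posterior Gamma(14, 15/2)
obs 4: x=2 → posterior Gamma(16, 17/2)
obs 5: x=4 → posterior Gamma(20, 19/2)
obs 6: x=6 → posterior Gamma(26, 21/2)
obs 7: x=4 → posterior Gamma(30, 23/2)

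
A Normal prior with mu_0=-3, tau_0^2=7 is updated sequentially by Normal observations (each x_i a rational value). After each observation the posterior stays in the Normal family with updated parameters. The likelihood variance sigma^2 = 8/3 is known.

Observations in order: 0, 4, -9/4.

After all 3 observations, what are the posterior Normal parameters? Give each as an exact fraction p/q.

mu_0=51/284, tau_0^2=56/71

obs 1: x=0 → posterior Normal(-24/29, 56/29)
obs 2: x=4 → posterior Normal(6/5, 28/25)
obs 3: x=-9/4 → posterior Normal(51/284, 56/71)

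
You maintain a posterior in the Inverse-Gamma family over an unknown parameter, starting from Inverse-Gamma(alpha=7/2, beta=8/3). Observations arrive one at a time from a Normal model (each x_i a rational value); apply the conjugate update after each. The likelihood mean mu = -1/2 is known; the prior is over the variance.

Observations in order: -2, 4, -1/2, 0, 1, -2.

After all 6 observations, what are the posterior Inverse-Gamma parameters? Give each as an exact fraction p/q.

alpha=13/2, beta=391/24

obs 1: x=-2 → posterior Inverse-Gamma(4, 91/24)
obs 2: x=4 → posterior Inverse-Gamma(9/2, 167/12)
obs 3: x=-1/2 → posterior Inverse-Gamma(5, 167/12)
obs 4: x=0 → posterior Inverse-Gamma(11/2, 337/24)
obs 5: x=1 → posterior Inverse-Gamma(6, 91/6)
obs 6: x=-2 → posterior Inverse-Gamma(13/2, 391/24)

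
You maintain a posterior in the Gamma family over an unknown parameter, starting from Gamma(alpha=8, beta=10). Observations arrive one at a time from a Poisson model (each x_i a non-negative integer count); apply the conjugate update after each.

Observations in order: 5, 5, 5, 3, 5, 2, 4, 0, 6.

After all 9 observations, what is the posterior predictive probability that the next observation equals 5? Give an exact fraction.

obs 1: x=5 → posterior Gamma(13, 11)
obs 2: x=5 → posterior Gamma(18, 12)
obs 3: x=5 → posterior Gamma(23, 13)
obs 4: x=3 → posterior Gamma(26, 14)
obs 5: x=5 → posterior Gamma(31, 15)
obs 6: x=2 → posterior Gamma(33, 16)
obs 7: x=4 → posterior Gamma(37, 17)
obs 8: x=0 → posterior Gamma(37, 18)
obs 9: x=6 → posterior Gamma(43, 19)

14866643607823591933978717402436564052334082372071399436478801/281474976710656000000000000000000000000000000000000000000000000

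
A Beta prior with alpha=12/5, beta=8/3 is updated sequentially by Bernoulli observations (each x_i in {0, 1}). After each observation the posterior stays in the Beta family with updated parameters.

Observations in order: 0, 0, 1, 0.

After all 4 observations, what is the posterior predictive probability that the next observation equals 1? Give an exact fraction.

obs 1: x=0 → posterior Beta(12/5, 11/3)
obs 2: x=0 → posterior Beta(12/5, 14/3)
obs 3: x=1 → posterior Beta(17/5, 14/3)
obs 4: x=0 → posterior Beta(17/5, 17/3)

3/8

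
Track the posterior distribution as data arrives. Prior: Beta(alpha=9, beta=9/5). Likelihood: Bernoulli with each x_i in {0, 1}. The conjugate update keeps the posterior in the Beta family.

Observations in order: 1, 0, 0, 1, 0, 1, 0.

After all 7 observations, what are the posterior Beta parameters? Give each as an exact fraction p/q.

obs 1: x=1 → posterior Beta(10, 9/5)
obs 2: x=0 → posterior Beta(10, 14/5)
obs 3: x=0 → posterior Beta(10, 19/5)
obs 4: x=1 → posterior Beta(11, 19/5)
obs 5: x=0 → posterior Beta(11, 24/5)
obs 6: x=1 → posterior Beta(12, 24/5)
obs 7: x=0 → posterior Beta(12, 29/5)

alpha=12, beta=29/5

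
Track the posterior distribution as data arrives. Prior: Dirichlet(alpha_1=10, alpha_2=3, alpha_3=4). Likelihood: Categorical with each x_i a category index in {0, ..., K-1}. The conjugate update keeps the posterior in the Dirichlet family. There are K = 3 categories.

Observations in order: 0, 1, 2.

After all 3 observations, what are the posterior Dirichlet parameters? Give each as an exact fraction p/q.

obs 1: x=0 → posterior Dirichlet(11, 3, 4)
obs 2: x=1 → posterior Dirichlet(11, 4, 4)
obs 3: x=2 → posterior Dirichlet(11, 4, 5)

alpha_1=11, alpha_2=4, alpha_3=5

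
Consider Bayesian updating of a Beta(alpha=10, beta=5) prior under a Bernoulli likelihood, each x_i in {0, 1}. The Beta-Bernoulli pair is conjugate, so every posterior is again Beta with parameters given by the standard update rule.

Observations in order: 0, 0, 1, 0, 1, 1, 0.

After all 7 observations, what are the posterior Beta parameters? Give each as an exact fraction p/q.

obs 1: x=0 → posterior Beta(10, 6)
obs 2: x=0 → posterior Beta(10, 7)
obs 3: x=1 → posterior Beta(11, 7)
obs 4: x=0 → posterior Beta(11, 8)
obs 5: x=1 → posterior Beta(12, 8)
obs 6: x=1 → posterior Beta(13, 8)
obs 7: x=0 → posterior Beta(13, 9)

alpha=13, beta=9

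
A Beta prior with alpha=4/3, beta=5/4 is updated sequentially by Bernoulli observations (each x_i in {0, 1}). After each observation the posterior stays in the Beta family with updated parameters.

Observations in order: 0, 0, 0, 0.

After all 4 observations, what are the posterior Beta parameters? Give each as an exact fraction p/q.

alpha=4/3, beta=21/4

obs 1: x=0 → posterior Beta(4/3, 9/4)
obs 2: x=0 → posterior Beta(4/3, 13/4)
obs 3: x=0 → posterior Beta(4/3, 17/4)
obs 4: x=0 → posterior Beta(4/3, 21/4)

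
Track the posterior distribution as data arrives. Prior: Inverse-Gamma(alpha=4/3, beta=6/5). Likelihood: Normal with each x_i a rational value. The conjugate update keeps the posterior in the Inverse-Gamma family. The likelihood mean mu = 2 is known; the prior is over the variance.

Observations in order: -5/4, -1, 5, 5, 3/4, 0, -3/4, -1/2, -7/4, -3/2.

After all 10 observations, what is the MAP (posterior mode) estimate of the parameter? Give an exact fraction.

obs 1: x=-5/4 → posterior Inverse-Gamma(11/6, 1037/160)
obs 2: x=-1 → posterior Inverse-Gamma(7/3, 1757/160)
obs 3: x=5 → posterior Inverse-Gamma(17/6, 2477/160)
obs 4: x=5 → posterior Inverse-Gamma(10/3, 3197/160)
obs 5: x=3/4 → posterior Inverse-Gamma(23/6, 1661/80)
obs 6: x=0 → posterior Inverse-Gamma(13/3, 1821/80)
obs 7: x=-3/4 → posterior Inverse-Gamma(29/6, 4247/160)
obs 8: x=-1/2 → posterior Inverse-Gamma(16/3, 4747/160)
obs 9: x=-7/4 → posterior Inverse-Gamma(35/6, 367/10)
obs 10: x=-3/2 → posterior Inverse-Gamma(19/3, 1713/40)

5139/880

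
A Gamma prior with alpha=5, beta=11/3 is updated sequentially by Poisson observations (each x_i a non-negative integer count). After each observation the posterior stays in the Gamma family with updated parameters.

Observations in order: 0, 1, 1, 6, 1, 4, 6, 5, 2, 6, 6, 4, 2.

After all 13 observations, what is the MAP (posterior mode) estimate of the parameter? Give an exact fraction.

72/25

obs 1: x=0 → posterior Gamma(5, 14/3)
obs 2: x=1 → posterior Gamma(6, 17/3)
obs 3: x=1 → posterior Gamma(7, 20/3)
obs 4: x=6 → posterior Gamma(13, 23/3)
obs 5: x=1 → posterior Gamma(14, 26/3)
obs 6: x=4 → posterior Gamma(18, 29/3)
obs 7: x=6 → posterior Gamma(24, 32/3)
obs 8: x=5 → posterior Gamma(29, 35/3)
obs 9: x=2 → posterior Gamma(31, 38/3)
obs 10: x=6 → posterior Gamma(37, 41/3)
obs 11: x=6 → posterior Gamma(43, 44/3)
obs 12: x=4 → posterior Gamma(47, 47/3)
obs 13: x=2 → posterior Gamma(49, 50/3)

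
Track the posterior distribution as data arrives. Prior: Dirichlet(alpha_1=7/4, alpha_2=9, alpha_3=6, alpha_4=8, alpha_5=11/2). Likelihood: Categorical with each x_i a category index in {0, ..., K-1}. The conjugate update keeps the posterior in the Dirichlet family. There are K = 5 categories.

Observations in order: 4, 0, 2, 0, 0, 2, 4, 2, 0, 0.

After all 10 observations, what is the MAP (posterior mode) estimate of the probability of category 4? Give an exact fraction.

obs 1: x=4 → posterior Dirichlet(7/4, 9, 6, 8, 13/2)
obs 2: x=0 → posterior Dirichlet(11/4, 9, 6, 8, 13/2)
obs 3: x=2 → posterior Dirichlet(11/4, 9, 7, 8, 13/2)
obs 4: x=0 → posterior Dirichlet(15/4, 9, 7, 8, 13/2)
obs 5: x=0 → posterior Dirichlet(19/4, 9, 7, 8, 13/2)
obs 6: x=2 → posterior Dirichlet(19/4, 9, 8, 8, 13/2)
obs 7: x=4 → posterior Dirichlet(19/4, 9, 8, 8, 15/2)
obs 8: x=2 → posterior Dirichlet(19/4, 9, 9, 8, 15/2)
obs 9: x=0 → posterior Dirichlet(23/4, 9, 9, 8, 15/2)
obs 10: x=0 → posterior Dirichlet(27/4, 9, 9, 8, 15/2)

26/141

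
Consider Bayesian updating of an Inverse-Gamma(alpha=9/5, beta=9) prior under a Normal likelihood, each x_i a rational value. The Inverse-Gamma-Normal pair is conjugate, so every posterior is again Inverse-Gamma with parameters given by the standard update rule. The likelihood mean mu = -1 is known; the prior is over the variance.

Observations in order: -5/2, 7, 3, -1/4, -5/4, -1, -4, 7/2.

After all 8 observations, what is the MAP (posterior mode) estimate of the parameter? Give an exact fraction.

5205/544

obs 1: x=-5/2 → posterior Inverse-Gamma(23/10, 81/8)
obs 2: x=7 → posterior Inverse-Gamma(14/5, 337/8)
obs 3: x=3 → posterior Inverse-Gamma(33/10, 401/8)
obs 4: x=-1/4 → posterior Inverse-Gamma(19/5, 1613/32)
obs 5: x=-5/4 → posterior Inverse-Gamma(43/10, 807/16)
obs 6: x=-1 → posterior Inverse-Gamma(24/5, 807/16)
obs 7: x=-4 → posterior Inverse-Gamma(53/10, 879/16)
obs 8: x=7/2 → posterior Inverse-Gamma(29/5, 1041/16)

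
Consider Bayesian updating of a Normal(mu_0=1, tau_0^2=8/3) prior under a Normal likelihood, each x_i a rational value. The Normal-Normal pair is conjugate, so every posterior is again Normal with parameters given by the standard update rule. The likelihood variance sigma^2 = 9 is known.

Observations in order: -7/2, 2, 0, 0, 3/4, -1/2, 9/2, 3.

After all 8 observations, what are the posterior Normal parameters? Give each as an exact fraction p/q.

obs 1: x=-7/2 → posterior Normal(-1/35, 72/35)
obs 2: x=2 → posterior Normal(15/43, 72/43)
obs 3: x=0 → posterior Normal(5/17, 24/17)
obs 4: x=0 → posterior Normal(15/59, 72/59)
obs 5: x=3/4 → posterior Normal(21/67, 72/67)
obs 6: x=-1/2 → posterior Normal(17/75, 24/25)
obs 7: x=9/2 → posterior Normal(53/83, 72/83)
obs 8: x=3 → posterior Normal(11/13, 72/91)

mu_0=11/13, tau_0^2=72/91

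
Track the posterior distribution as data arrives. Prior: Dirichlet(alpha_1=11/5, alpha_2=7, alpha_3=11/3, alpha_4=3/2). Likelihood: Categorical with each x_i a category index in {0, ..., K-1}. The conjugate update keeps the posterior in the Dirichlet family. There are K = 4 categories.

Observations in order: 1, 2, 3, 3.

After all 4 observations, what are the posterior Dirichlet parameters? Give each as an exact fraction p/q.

alpha_1=11/5, alpha_2=8, alpha_3=14/3, alpha_4=7/2

obs 1: x=1 → posterior Dirichlet(11/5, 8, 11/3, 3/2)
obs 2: x=2 → posterior Dirichlet(11/5, 8, 14/3, 3/2)
obs 3: x=3 → posterior Dirichlet(11/5, 8, 14/3, 5/2)
obs 4: x=3 → posterior Dirichlet(11/5, 8, 14/3, 7/2)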